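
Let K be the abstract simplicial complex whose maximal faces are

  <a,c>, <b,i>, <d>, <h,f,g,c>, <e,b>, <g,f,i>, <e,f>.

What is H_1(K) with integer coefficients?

H_1 ≅ Z.

We work with the vertex ordering a < b < c < d < e < f < g < h < i. The simplices of K, each written with vertices in increasing order, are:

  0-simplices (9): a, b, c, d, e, f, g, h, i
  1-simplices (12): ac, be, bi, cf, cg, ch, ef, fg, fh, fi, gh, gi
  2-simplices (5): cfg, cfh, cgh, fgh, fgi
  3-simplices (1): cfgh

Hence C_0 ≅ Z^9, C_1 ≅ Z^12, C_2 ≅ Z^5, C_3 ≅ Z^1.

Boundary ∂_1: C_1 → C_0 is given by ∂[p,q] = [q] − [p]. For instance
  ∂fh = h − f.
The 9×12 boundary matrix has rank 7 and Smith normal form diag(1,1,1,1,1,1,1).

The boundary map ∂_2: C_2 → C_1 sends each 2-simplex [p,q,r] to [q,r] − [p,r] + [p,q]. For instance
  ∂cfg = fg − cg + cf,
  ∂cfh = fh − ch + cf.
The 12×5 boundary matrix has rank 4 and Smith normal form diag(1,1,1,1).

∂_3: C_3 → C_2 sends each 3-simplex σ to the alternating sum Σ_i (−1)^i (σ with its i-th vertex removed). For instance
  ∂cfgh = fgh − cgh + cfh − cfg.
As a 5×1 matrix over Z this has rank 1, with invariant factors (1).

Computing H_k = (kernel of ∂_k) / (image of ∂_{k+1}):

  H_1: rank ker ∂_1 − rank ∂_2 = (12 − 7) − 4 = 1, and the invariant factors of ∂_2 are all 1, so H_1 = Z.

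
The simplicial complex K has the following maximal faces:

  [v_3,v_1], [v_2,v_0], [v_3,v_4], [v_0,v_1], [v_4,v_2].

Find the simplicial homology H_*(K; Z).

H_0 ≅ Z,  H_1 ≅ Z.

K has 5 vertices, 5 edges.
rank ∂_0 = 0, rank ∂_1 = 4 ⇒ b_0 = 5 − 0 − 4 = 1; all invariant factors of ∂_1 are 1 so no torsion. So H_0 ≅ Z.
rank ∂_1 = 4, rank ∂_2 = 0 ⇒ b_1 = 5 − 4 − 0 = 1. So H_1 ≅ Z.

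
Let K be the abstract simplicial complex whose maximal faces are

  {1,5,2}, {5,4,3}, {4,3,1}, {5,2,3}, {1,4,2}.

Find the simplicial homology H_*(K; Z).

Fix the vertex order 1 < 2 < 3 < 4 < 5 and write every simplex with vertices in increasing order. Then dim K = 2 and the simplices of K are:

  0-simplices (5): [1], [2], [3], [4], [5]
  1-simplices (10): [1,2], [1,3], [1,4], [1,5], [2,3], [2,4], [2,5], [3,4], [3,5], [4,5]
  2-simplices (5): [1,2,4], [1,2,5], [1,3,4], [2,3,5], [3,4,5]

giving chain groups C_0 ≅ Z^5, C_1 ≅ Z^10, C_2 ≅ Z^5.

Boundary ∂_1: C_1 → C_0 sends each edge [p,q] (with p < q) to q − p. For instance
  ∂[3,5] = [5] − [3].
As a 5×10 matrix over Z this has rank 4, with invariant factors (1,1,1,1).

The boundary map ∂_2: C_2 → C_1 acts by ∂[p,q,r] = [q,r] − [p,r] + [p,q]. For instance
  ∂[1,3,4] = [3,4] − [1,4] + [1,3],
  ∂[2,3,5] = [3,5] − [2,5] + [2,3].
The 10×5 boundary matrix has rank 5 and Smith normal form diag(1,1,1,1,1).

Computing H_k = (kernel of ∂_k) / (image of ∂_{k+1}):

  H_0: rank C_0 − rank ∂_1 = 5 − 4 = 1, and the invariant factors of ∂_1 are all 1, so H_0 ≅ Z.
  H_1: rank ker ∂_1 − rank ∂_2 = (10 − 4) − 5 = 1, and the invariant factors of ∂_2 are all 1, so H_1 ≅ Z.
  H_2: rank ker ∂_2 − rank ∂_3 = (5 − 5) − 0 = 0, and there is no ∂_3, so H_2 ≅ 0.

H_0 = Z,  H_1 = Z,  H_2 = 0.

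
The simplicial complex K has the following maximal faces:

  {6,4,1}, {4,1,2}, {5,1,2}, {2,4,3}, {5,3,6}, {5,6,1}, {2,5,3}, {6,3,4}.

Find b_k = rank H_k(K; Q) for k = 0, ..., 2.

Take the total order 1 < 2 < 3 < 4 < 5 < 6 on the vertex set. Then K (dimension 2) consists of the simplices:

  0-simplices (6): [1], [2], [3], [4], [5], [6]
  1-simplices (12): [1,2], [1,4], [1,5], [1,6], [2,3], [2,4], [2,5], [3,4], [3,5], [3,6], [4,6], [5,6]
  2-simplices (8): [1,2,4], [1,2,5], [1,4,6], [1,5,6], [2,3,4], [2,3,5], [3,4,6], [3,5,6]

so the chain groups are C_0 ≅ Z^6, C_1 ≅ Z^12, C_2 ≅ Z^8.

The boundary map ∂_1: C_1 → C_0 maps an edge to its endpoints' difference, ∂[p,q] = q − p.
This gives a 6×12 integer matrix of rank 5; reducing to Smith normal form yields diagonal entries (1,1,1,1,1).

Boundary ∂_2: C_2 → C_1 maps a triangle to the signed sum of its edges. For instance
  ∂[2,3,5] = [3,5] − [2,5] + [2,3],
  ∂[1,4,6] = [4,6] − [1,6] + [1,4].
This gives a 12×8 integer matrix of rank 7; reducing to Smith normal form yields diagonal entries (1,1,1,1,1,1,1).

Now H_k = ker ∂_k / im ∂_{k+1}, so:

  H_0: rank C_0 − rank ∂_1 = 6 − 5 = 1, and the invariant factors of ∂_1 are all 1, so H_0 = Z.
  H_1: rank ker ∂_1 − rank ∂_2 = (12 − 5) − 7 = 0, and the invariant factors of ∂_2 are all 1, so H_1 = 0.
  H_2: rank ker ∂_2 − rank ∂_3 = (8 − 7) − 0 = 1, and there is no ∂_3, so H_2 = Z.

Hence the Betti numbers are b_0 = 1, b_1 = 0, b_2 = 1.

b_0 = 1, b_1 = 0, b_2 = 1.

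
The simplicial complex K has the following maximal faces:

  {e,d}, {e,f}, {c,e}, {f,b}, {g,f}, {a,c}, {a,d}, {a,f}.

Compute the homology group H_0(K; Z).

Order the vertices as a < b < c < d < e < f < g. Listing each simplex with vertices in this order, K has dimension 1 with simplices:

  0-simplices (7): a, b, c, d, e, f, g
  1-simplices (8): ac, ad, af, bf, ce, de, ef, fg

giving chain groups C_0 ≅ Z^7, C_1 ≅ Z^8.

The boundary map ∂_1: C_1 → C_0 sends each edge [p,q] (with p < q) to q − p. For instance
  ∂fg = g − f.
The resulting 7×8 matrix has rank 6, and its Smith normal form has invariant factors (1,1,1,1,1,1).

From H_k ≅ ker(∂_k) / im(∂_{k+1}) we obtain:

  H_0: rank C_0 − rank ∂_1 = 7 − 6 = 1, and the invariant factors of ∂_1 are all 1, so H_0 ≅ Z.

H_0 = Z.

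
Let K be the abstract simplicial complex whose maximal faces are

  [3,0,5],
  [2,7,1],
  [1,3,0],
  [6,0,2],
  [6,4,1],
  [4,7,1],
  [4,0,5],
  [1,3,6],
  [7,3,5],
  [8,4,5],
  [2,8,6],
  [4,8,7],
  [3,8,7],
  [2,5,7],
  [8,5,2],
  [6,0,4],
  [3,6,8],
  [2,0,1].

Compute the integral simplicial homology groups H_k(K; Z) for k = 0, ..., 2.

H_0 ≅ Z,  H_1 ≅ Z × Z/2,  H_2 = 0.

Order the vertices as 0 < 1 < 2 < 3 < 4 < 5 < 6 < 7 < 8. Listing each simplex with vertices in this order, K has dimension 2 with simplices:

  0-simplices (9): [0], [1], [2], [3], [4], [5], [6], [7], [8]
  1-simplices (27): (27 of them)
  2-simplices (18): [0,1,2], [0,1,3], [0,2,6], [0,3,5], [0,4,5], [0,4,6], [1,2,7], [1,3,6], [1,4,6], [1,4,7], [2,5,7], [2,5,8], [2,6,8], [3,5,7], [3,6,8], [3,7,8], [4,5,8], [4,7,8]

Hence C_0 ≅ Z^9, C_1 ≅ Z^27, C_2 ≅ Z^18.

Boundary ∂_1: C_1 → C_0 sends each edge [p,q] (with p < q) to q − p. For instance
  ∂[1,7] = [7] − [1].
The resulting 9×27 matrix has rank 8, and its Smith normal form has invariant factors (1,1,1,1,1,1,1,1).

The boundary map ∂_2: C_2 → C_1 maps a triangle to the signed sum of its edges. For instance
  ∂[0,3,5] = [3,5] − [0,5] + [0,3],
  ∂[1,4,6] = [4,6] − [1,6] + [1,4].
As a 27×18 matrix over Z this has rank 18, with invariant factors (1,1,1,1,1,1,1,1,1,1,1,1,1,1,1,1,1,2).

Now H_k = ker ∂_k / im ∂_{k+1}, so:

  H_0: rank C_0 − rank ∂_1 = 9 − 8 = 1, and the invariant factors of ∂_1 are all 1, so H_0 ≅ Z.
  H_1: rank ker ∂_1 − rank ∂_2 = (27 − 8) − 18 = 1, and ∂_2 has invariant factor 2 > 1, so H_1 ≅ Z × Z/2.
  H_2: rank ker ∂_2 − rank ∂_3 = (18 − 18) − 0 = 0, and there is no ∂_3, so H_2 ≅ 0.

(K is a triangulation of the Klein bottle.)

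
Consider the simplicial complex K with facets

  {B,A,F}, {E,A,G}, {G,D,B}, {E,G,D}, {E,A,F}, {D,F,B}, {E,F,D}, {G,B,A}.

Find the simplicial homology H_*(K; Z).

H_0 ≅ Z,  H_1 = 0,  H_2 ≅ Z.

Fix the vertex order A < B < D < E < F < G and write every simplex with vertices in increasing order. Then dim K = 2 and the simplices of K are:

  0-simplices (6): A, B, D, E, F, G
  1-simplices (12): AB, AE, AF, AG, BD, BF, BG, DE, DF, DG, EF, EG
  2-simplices (8): ABF, ABG, AEF, AEG, BDF, BDG, DEF, DEG

so the chain groups are C_0 ≅ Z^6, C_1 ≅ Z^12, C_2 ≅ Z^8.

The boundary map ∂_1: C_1 → C_0 sends each edge [p,q] (with p < q) to q − p.
As a 6×12 matrix over Z this has rank 5, with invariant factors (1,1,1,1,1).

The boundary map ∂_2: C_2 → C_1 sends each 2-simplex [p,q,r] to [q,r] − [p,r] + [p,q]. For instance
  ∂AEF = EF − AF + AE,
  ∂AEG = EG − AG + AE.
As a 12×8 matrix over Z this has rank 7, with invariant factors (1,1,1,1,1,1,1).

Now H_k = ker ∂_k / im ∂_{k+1}, so:

  H_0: rank C_0 − rank ∂_1 = 6 − 5 = 1, and the invariant factors of ∂_1 are all 1, so H_0 = Z.
  H_1: rank ker ∂_1 − rank ∂_2 = (12 − 5) − 7 = 0, and the invariant factors of ∂_2 are all 1, so H_1 = 0.
  H_2: rank ker ∂_2 − rank ∂_3 = (8 − 7) − 0 = 1, and there is no ∂_3, so H_2 = Z.

As a check, the Euler characteristic is 6 − 12 + 8 = 2, which agrees with 1 − 0 + 1 = 2.
(K is a triangulation of the 2-sphere S^2.)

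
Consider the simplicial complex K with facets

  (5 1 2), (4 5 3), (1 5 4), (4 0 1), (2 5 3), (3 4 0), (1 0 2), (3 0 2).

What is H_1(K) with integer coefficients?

H_1 = 0.

We work with the vertex ordering 0 < 1 < 2 < 3 < 4 < 5. The simplices of K, each written with vertices in increasing order, are:

  0-simplices (6): [0], [1], [2], [3], [4], [5]
  1-simplices (12): [0,1], [0,2], [0,3], [0,4], [1,2], [1,4], [1,5], [2,3], [2,5], [3,4], [3,5], [4,5]
  2-simplices (8): [0,1,2], [0,1,4], [0,2,3], [0,3,4], [1,2,5], [1,4,5], [2,3,5], [3,4,5]

giving chain groups C_0 ≅ Z^6, C_1 ≅ Z^12, C_2 ≅ Z^8.

The boundary map ∂_1: C_1 → C_0 is given by ∂[p,q] = [q] − [p]. For instance
  ∂[0,2] = [2] − [0].
The resulting 6×12 matrix has rank 5, and its Smith normal form has invariant factors (1,1,1,1,1).

The boundary map ∂_2: C_2 → C_1 acts by ∂[p,q,r] = [q,r] − [p,r] + [p,q]. For instance
  ∂[3,4,5] = [4,5] − [3,5] + [3,4],
  ∂[0,1,4] = [1,4] − [0,4] + [0,1].
The 12×8 boundary matrix has rank 7 and Smith normal form diag(1,1,1,1,1,1,1).

Now H_k = ker ∂_k / im ∂_{k+1}, so:

  H_1: rank ker ∂_1 − rank ∂_2 = (12 − 5) − 7 = 0, and the invariant factors of ∂_2 are all 1, so H_1 ≅ 0.

(K is a triangulation of the 2-sphere S^2.)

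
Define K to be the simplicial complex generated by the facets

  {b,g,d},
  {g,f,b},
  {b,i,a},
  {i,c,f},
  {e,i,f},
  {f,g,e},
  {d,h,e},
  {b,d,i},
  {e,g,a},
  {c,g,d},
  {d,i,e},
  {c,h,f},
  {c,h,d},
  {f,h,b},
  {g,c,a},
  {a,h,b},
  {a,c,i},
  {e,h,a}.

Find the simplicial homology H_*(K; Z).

Take the total order a < b < c < d < e < f < g < h < i on the vertex set. Then K (dimension 2) consists of the simplices:

  0-simplices (9): a, b, c, d, e, f, g, h, i
  1-simplices (27): ab, ac, ae, ag, ah, ai, bd, bf, bg, bh, bi, cd, cf, cg, ch, ci, de, dg, dh, di, ef, eg, eh, ei, fg, fh, fi
  2-simplices (18): abh, abi, acg, aci, aeg, aeh, bdg, bdi, bfg, bfh, cdg, cdh, cfh, cfi, deh, dei, efg, efi

so the chain groups are C_0 ≅ Z^9, C_1 ≅ Z^27, C_2 ≅ Z^18.

The boundary map ∂_1: C_1 → C_0 sends each edge [p,q] (with p < q) to q − p.
This gives a 9×27 integer matrix of rank 8; reducing to Smith normal form yields diagonal entries (1,1,1,1,1,1,1,1).

The boundary map ∂_2: C_2 → C_1 maps a triangle to the signed sum of its edges. For instance
  ∂efi = fi − ei + ef,
  ∂dei = ei − di + de.
The resulting 27×18 matrix has rank 17, and its Smith normal form has invariant factors (1,1,1,1,1,1,1,1,1,1,1,1,1,1,1,1,1).

Computing H_k = (kernel of ∂_k) / (image of ∂_{k+1}):

  H_0: rank C_0 − rank ∂_1 = 9 − 8 = 1, and the invariant factors of ∂_1 are all 1, so H_0 = Z.
  H_1: rank ker ∂_1 − rank ∂_2 = (27 − 8) − 17 = 2, and the invariant factors of ∂_2 are all 1, so H_1 = Z^2.
  H_2: rank ker ∂_2 − rank ∂_3 = (18 − 17) − 0 = 1, and there is no ∂_3, so H_2 = Z.

As a check, the Euler characteristic is 9 − 27 + 18 = 0, which agrees with 1 − 2 + 1 = 0.
(K is a triangulation of the torus T^2.)

H_0 = Z,  H_1 = Z^2,  H_2 = Z.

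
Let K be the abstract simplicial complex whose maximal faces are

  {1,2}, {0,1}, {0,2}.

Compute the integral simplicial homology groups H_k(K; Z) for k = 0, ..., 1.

H_0 = Z,  H_1 = Z.

Order the vertices as 0 < 1 < 2. Listing each simplex with vertices in this order, K has dimension 1 with simplices:

  0-simplices (3): [0], [1], [2]
  1-simplices (3): [0,1], [0,2], [1,2]

so the chain groups are C_0 ≅ Z^3, C_1 ≅ Z^3.

The boundary map ∂_1: C_1 → C_0 sends each edge [p,q] (with p < q) to q − p. For instance
  ∂[1,2] = [2] − [1].
As a 3×3 matrix over Z this has rank 2, with invariant factors (1,1).

Now H_k = ker ∂_k / im ∂_{k+1}, so:

  H_0: rank C_0 − rank ∂_1 = 3 − 2 = 1, and the invariant factors of ∂_1 are all 1, so H_0 = Z.
  H_1: rank ker ∂_1 − rank ∂_2 = (3 − 2) − 0 = 1, and there is no ∂_2, so H_1 = Z.

As a check, the Euler characteristic is 3 − 3 = 0, which agrees with 1 − 1 = 0.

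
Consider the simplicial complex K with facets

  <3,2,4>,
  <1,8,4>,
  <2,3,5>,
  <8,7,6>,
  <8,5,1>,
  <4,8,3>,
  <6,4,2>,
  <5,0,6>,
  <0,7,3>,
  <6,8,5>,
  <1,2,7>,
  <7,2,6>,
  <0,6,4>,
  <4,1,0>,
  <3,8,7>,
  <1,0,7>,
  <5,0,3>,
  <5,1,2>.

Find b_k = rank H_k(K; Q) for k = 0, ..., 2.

Take the total order 0 < 1 < 2 < 3 < 4 < 5 < 6 < 7 < 8 on the vertex set. Then K (dimension 2) consists of the simplices:

  0-simplices (9): [0], [1], [2], [3], [4], [5], [6], [7], [8]
  1-simplices (27): (27 of them)
  2-simplices (18): [0,1,4], [0,1,7], [0,3,5], [0,3,7], [0,4,6], [0,5,6], [1,2,5], [1,2,7], [1,4,8], [1,5,8], [2,3,4], [2,3,5], [2,4,6], [2,6,7], [3,4,8], [3,7,8], [5,6,8], [6,7,8]

so the chain groups are C_0 ≅ Z^9, C_1 ≅ Z^27, C_2 ≅ Z^18.

The boundary map ∂_1: C_1 → C_0 is given by ∂[p,q] = [q] − [p].
The 9×27 boundary matrix has rank 8 and Smith normal form diag(1,1,1,1,1,1,1,1).

∂_2: C_2 → C_1 acts by ∂[p,q,r] = [q,r] − [p,r] + [p,q]. For instance
  ∂[3,4,8] = [4,8] − [3,8] + [3,4],
  ∂[0,4,6] = [4,6] − [0,6] + [0,4].
This gives a 27×18 integer matrix of rank 17; reducing to Smith normal form yields diagonal entries (1,1,1,1,1,1,1,1,1,1,1,1,1,1,1,1,1).

Computing H_k = (kernel of ∂_k) / (image of ∂_{k+1}):

  H_0: rank C_0 − rank ∂_1 = 9 − 8 = 1, and the invariant factors of ∂_1 are all 1, so H_0 ≅ Z.
  H_1: rank ker ∂_1 − rank ∂_2 = (27 − 8) − 17 = 2, and the invariant factors of ∂_2 are all 1, so H_1 ≅ Z^2.
  H_2: rank ker ∂_2 − rank ∂_3 = (18 − 17) − 0 = 1, and there is no ∂_3, so H_2 ≅ Z.

(K is a triangulation of the torus T^2.)

Hence the Betti numbers are b_0 = 1, b_1 = 2, b_2 = 1.

b_0 = 1, b_1 = 2, b_2 = 1.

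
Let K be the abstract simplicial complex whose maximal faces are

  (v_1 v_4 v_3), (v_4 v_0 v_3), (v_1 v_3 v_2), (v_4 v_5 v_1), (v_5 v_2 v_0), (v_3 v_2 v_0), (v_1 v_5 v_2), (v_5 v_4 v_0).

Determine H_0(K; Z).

H_0 = Z.

K has 6 vertices, 12 edges, 8 triangles.
rank ∂_0 = 0, rank ∂_1 = 5 ⇒ b_0 = 6 − 0 − 5 = 1; all invariant factors of ∂_1 are 1 so no torsion. So H_0 ≅ Z.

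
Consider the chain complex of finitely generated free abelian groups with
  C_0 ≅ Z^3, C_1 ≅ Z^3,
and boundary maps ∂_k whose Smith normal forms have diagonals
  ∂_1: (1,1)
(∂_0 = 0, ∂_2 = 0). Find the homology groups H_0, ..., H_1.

H_0 = Z,  H_1 = Z.

H_0: b_0 = 3 − 0 − 2 = 1; torsion from ∂_1 factors > 1: none. So H_0 = Z.
H_1: b_1 = 3 − 2 − 0 = 1; torsion from ∂_2 factors > 1: none. So H_1 = Z.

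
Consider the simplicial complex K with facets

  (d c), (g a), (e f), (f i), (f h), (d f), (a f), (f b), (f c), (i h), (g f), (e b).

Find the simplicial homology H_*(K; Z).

H_0 = Z,  H_1 = Z^4.

Fix the vertex order a < b < c < d < e < f < g < h < i and write every simplex with vertices in increasing order. Then dim K = 1 and the simplices of K are:

  0-simplices (9): a, b, c, d, e, f, g, h, i
  1-simplices (12): af, ag, be, bf, cd, cf, df, ef, fg, fh, fi, hi

giving chain groups C_0 ≅ Z^9, C_1 ≅ Z^12.

The boundary map ∂_1: C_1 → C_0 sends each edge [p,q] (with p < q) to q − p.
As a 9×12 matrix over Z this has rank 8, with invariant factors (1,1,1,1,1,1,1,1).

Computing H_k = (kernel of ∂_k) / (image of ∂_{k+1}):

  H_0: rank C_0 − rank ∂_1 = 9 − 8 = 1, and the invariant factors of ∂_1 are all 1, so H_0 ≅ Z.
  H_1: rank ker ∂_1 − rank ∂_2 = (12 − 8) − 0 = 4, and there is no ∂_2, so H_1 ≅ Z^4.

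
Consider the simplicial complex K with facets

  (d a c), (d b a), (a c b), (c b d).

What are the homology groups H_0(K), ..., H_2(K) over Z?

We work with the vertex ordering a < b < c < d. The simplices of K, each written with vertices in increasing order, are:

  0-simplices (4): a, b, c, d
  1-simplices (6): ab, ac, ad, bc, bd, cd
  2-simplices (4): abc, abd, acd, bcd

so the chain groups are C_0 ≅ Z^4, C_1 ≅ Z^6, C_2 ≅ Z^4.

The boundary map ∂_1: C_1 → C_0 is given by ∂[p,q] = [q] − [p]. For instance
  ∂ad = d − a.
The resulting 4×6 matrix has rank 3, and its Smith normal form has invariant factors (1,1,1).

The boundary map ∂_2: C_2 → C_1 maps a triangle to the signed sum of its edges. For instance
  ∂abc = bc − ac + ab,
  ∂acd = cd − ad + ac.
This gives a 6×4 integer matrix of rank 3; reducing to Smith normal form yields diagonal entries (1,1,1).

From H_k ≅ ker(∂_k) / im(∂_{k+1}) we obtain:

  H_0: rank C_0 − rank ∂_1 = 4 − 3 = 1, and the invariant factors of ∂_1 are all 1, so H_0 = Z.
  H_1: rank ker ∂_1 − rank ∂_2 = (6 − 3) − 3 = 0, and the invariant factors of ∂_2 are all 1, so H_1 = 0.
  H_2: rank ker ∂_2 − rank ∂_3 = (4 − 3) − 0 = 1, and there is no ∂_3, so H_2 = Z.

(K is a triangulation of the 2-sphere S^2.)

H_0 ≅ Z,  H_1 = 0,  H_2 ≅ Z.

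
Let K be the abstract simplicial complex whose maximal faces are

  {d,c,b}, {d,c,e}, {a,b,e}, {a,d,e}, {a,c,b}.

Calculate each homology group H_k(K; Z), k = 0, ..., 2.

We work with the vertex ordering a < b < c < d < e. The simplices of K, each written with vertices in increasing order, are:

  0-simplices (5): a, b, c, d, e
  1-simplices (10): ab, ac, ad, ae, bc, bd, be, cd, ce, de
  2-simplices (5): abc, abe, ade, bcd, cde

so the chain groups are C_0 ≅ Z^5, C_1 ≅ Z^10, C_2 ≅ Z^5.

Boundary ∂_1: C_1 → C_0 maps an edge to its endpoints' difference, ∂[p,q] = q − p. For instance
  ∂cd = d − c.
The resulting 5×10 matrix has rank 4, and its Smith normal form has invariant factors (1,1,1,1).

Boundary ∂_2: C_2 → C_1 maps a triangle to the signed sum of its edges. For instance
  ∂cde = de − ce + cd,
  ∂abe = be − ae + ab.
As a 10×5 matrix over Z this has rank 5, with invariant factors (1,1,1,1,1).

Now H_k = ker ∂_k / im ∂_{k+1}, so:

  H_0: rank C_0 − rank ∂_1 = 5 − 4 = 1, and the invariant factors of ∂_1 are all 1, so H_0 = Z.
  H_1: rank ker ∂_1 − rank ∂_2 = (10 − 4) − 5 = 1, and the invariant factors of ∂_2 are all 1, so H_1 = Z.
  H_2: rank ker ∂_2 − rank ∂_3 = (5 − 5) − 0 = 0, and there is no ∂_3, so H_2 = 0.

As a check, the Euler characteristic is 5 − 10 + 5 = 0, which agrees with 1 − 1 + 0 = 0.

H_0 ≅ Z,  H_1 ≅ Z,  H_2 = 0.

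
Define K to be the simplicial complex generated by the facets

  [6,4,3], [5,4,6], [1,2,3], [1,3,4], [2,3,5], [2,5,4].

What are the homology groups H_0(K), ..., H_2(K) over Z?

Fix the vertex order 1 < 2 < 3 < 4 < 5 < 6 and write every simplex with vertices in increasing order. Then dim K = 2 and the simplices of K are:

  0-simplices (6): [1], [2], [3], [4], [5], [6]
  1-simplices (12): [1,2], [1,3], [1,4], [2,3], [2,4], [2,5], [3,4], [3,5], [3,6], [4,5], [4,6], [5,6]
  2-simplices (6): [1,2,3], [1,3,4], [2,3,5], [2,4,5], [3,4,6], [4,5,6]

Hence C_0 ≅ Z^6, C_1 ≅ Z^12, C_2 ≅ Z^6.

∂_1: C_1 → C_0 maps an edge to its endpoints' difference, ∂[p,q] = q − p.
The 6×12 boundary matrix has rank 5 and Smith normal form diag(1,1,1,1,1).

The boundary map ∂_2: C_2 → C_1 maps a triangle to the signed sum of its edges. For instance
  ∂[2,4,5] = [4,5] − [2,5] + [2,4],
  ∂[4,5,6] = [5,6] − [4,6] + [4,5].
The resulting 12×6 matrix has rank 6, and its Smith normal form has invariant factors (1,1,1,1,1,1).

From H_k ≅ ker(∂_k) / im(∂_{k+1}) we obtain:

  H_0: rank C_0 − rank ∂_1 = 6 − 5 = 1, and the invariant factors of ∂_1 are all 1, so H_0 ≅ Z.
  H_1: rank ker ∂_1 − rank ∂_2 = (12 − 5) − 6 = 1, and the invariant factors of ∂_2 are all 1, so H_1 ≅ Z.
  H_2: rank ker ∂_2 − rank ∂_3 = (6 − 6) − 0 = 0, and there is no ∂_3, so H_2 ≅ 0.

As a check, the Euler characteristic is 6 − 12 + 6 = 0, which agrees with 1 − 1 + 0 = 0.

H_0 = Z,  H_1 = Z,  H_2 = 0.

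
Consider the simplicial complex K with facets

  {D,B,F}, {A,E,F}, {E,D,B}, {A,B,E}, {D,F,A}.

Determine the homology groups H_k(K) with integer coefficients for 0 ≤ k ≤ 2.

We work with the vertex ordering A < B < D < E < F. The simplices of K, each written with vertices in increasing order, are:

  0-simplices (5): A, B, D, E, F
  1-simplices (10): AB, AD, AE, AF, BD, BE, BF, DE, DF, EF
  2-simplices (5): ABE, ADF, AEF, BDE, BDF

Hence C_0 ≅ Z^5, C_1 ≅ Z^10, C_2 ≅ Z^5.

The boundary map ∂_1: C_1 → C_0 is given by ∂[p,q] = [q] − [p]. For instance
  ∂BF = F − B.
The 5×10 boundary matrix has rank 4 and Smith normal form diag(1,1,1,1).

∂_2: C_2 → C_1 maps a triangle to the signed sum of its edges. For instance
  ∂BDF = DF − BF + BD,
  ∂AEF = EF − AF + AE.
As a 10×5 matrix over Z this has rank 5, with invariant factors (1,1,1,1,1).

Reading off H_k = ker ∂_k / im ∂_{k+1}:

  H_0: rank C_0 − rank ∂_1 = 5 − 4 = 1, and the invariant factors of ∂_1 are all 1, so H_0 ≅ Z.
  H_1: rank ker ∂_1 − rank ∂_2 = (10 − 4) − 5 = 1, and the invariant factors of ∂_2 are all 1, so H_1 ≅ Z.
  H_2: rank ker ∂_2 − rank ∂_3 = (5 − 5) − 0 = 0, and there is no ∂_3, so H_2 ≅ 0.

As a check, the Euler characteristic is 5 − 10 + 5 = 0, which agrees with 1 − 1 + 0 = 0.

H_0 = Z,  H_1 = Z,  H_2 = 0.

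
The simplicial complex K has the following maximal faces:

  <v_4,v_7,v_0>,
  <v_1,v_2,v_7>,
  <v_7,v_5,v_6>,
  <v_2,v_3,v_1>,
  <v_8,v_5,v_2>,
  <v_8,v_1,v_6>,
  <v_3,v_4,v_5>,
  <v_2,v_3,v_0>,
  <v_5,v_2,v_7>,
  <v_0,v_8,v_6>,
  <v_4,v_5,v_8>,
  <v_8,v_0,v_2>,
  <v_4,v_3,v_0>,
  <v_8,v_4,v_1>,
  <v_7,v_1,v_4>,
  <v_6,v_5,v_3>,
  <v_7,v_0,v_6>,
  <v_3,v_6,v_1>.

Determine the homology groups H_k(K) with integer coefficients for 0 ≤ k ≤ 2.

H_0 = Z,  H_1 = Z^2,  H_2 = Z.

Order the vertices as v_0 < v_1 < v_2 < v_3 < v_4 < v_5 < v_6 < v_7 < v_8. Listing each simplex with vertices in this order, K has dimension 2 with simplices:

  0-simplices (9): [v_0], [v_1], [v_2], [v_3], [v_4], [v_5], [v_6], [v_7], [v_8]
  1-simplices (27): (27 of them)
  2-simplices (18): (18 of them)

Hence C_0 ≅ Z^9, C_1 ≅ Z^27, C_2 ≅ Z^18.

∂_1: C_1 → C_0 is given by ∂[p,q] = [q] − [p]. For instance
  ∂[v_1,v_6] = [v_6] − [v_1].
The 9×27 boundary matrix has rank 8 and Smith normal form diag(1,1,1,1,1,1,1,1).

The boundary map ∂_2: C_2 → C_1 maps a triangle to the signed sum of its edges. For instance
  ∂[v_0,v_2,v_8] = [v_2,v_8] − [v_0,v_8] + [v_0,v_2],
  ∂[v_0,v_6,v_7] = [v_6,v_7] − [v_0,v_7] + [v_0,v_6].
The 27×18 boundary matrix has rank 17 and Smith normal form diag(1,1,1,1,1,1,1,1,1,1,1,1,1,1,1,1,1).

Computing H_k = (kernel of ∂_k) / (image of ∂_{k+1}):

  H_0: rank C_0 − rank ∂_1 = 9 − 8 = 1, and the invariant factors of ∂_1 are all 1, so H_0 ≅ Z.
  H_1: rank ker ∂_1 − rank ∂_2 = (27 − 8) − 17 = 2, and the invariant factors of ∂_2 are all 1, so H_1 ≅ Z^2.
  H_2: rank ker ∂_2 − rank ∂_3 = (18 − 17) − 0 = 1, and there is no ∂_3, so H_2 ≅ Z.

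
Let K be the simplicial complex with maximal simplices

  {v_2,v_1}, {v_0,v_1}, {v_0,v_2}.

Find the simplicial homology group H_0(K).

H_0 = Z.

We work with the vertex ordering v_0 < v_1 < v_2. The simplices of K, each written with vertices in increasing order, are:

  0-simplices (3): [v_0], [v_1], [v_2]
  1-simplices (3): [v_0,v_1], [v_0,v_2], [v_1,v_2]

so the chain groups are C_0 ≅ Z^3, C_1 ≅ Z^3.

The boundary map ∂_1: C_1 → C_0 is given by ∂[p,q] = [q] − [p]. For instance
  ∂[v_0,v_1] = [v_1] − [v_0].
The 3×3 boundary matrix has rank 2 and Smith normal form diag(1,1).

Reading off H_k = ker ∂_k / im ∂_{k+1}:

  H_0: rank C_0 − rank ∂_1 = 3 − 2 = 1, and the invariant factors of ∂_1 are all 1, so H_0 = Z.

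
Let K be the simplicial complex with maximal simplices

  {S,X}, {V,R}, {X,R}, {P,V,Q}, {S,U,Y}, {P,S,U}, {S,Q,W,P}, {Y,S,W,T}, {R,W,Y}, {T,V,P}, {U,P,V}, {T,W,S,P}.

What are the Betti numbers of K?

K has 10 vertices, 24 edges, 16 triangles, 3 3-simplices.
rank ∂_0 = 0, rank ∂_1 = 9 ⇒ b_0 = 10 − 0 − 9 = 1; all invariant factors of ∂_1 are 1 so no torsion. So H_0 ≅ Z.
rank ∂_1 = 9, rank ∂_2 = 13 ⇒ b_1 = 24 − 9 − 13 = 2; all invariant factors of ∂_2 are 1 so no torsion. So H_1 ≅ Z^2.
rank ∂_2 = 13, rank ∂_3 = 3 ⇒ b_2 = 16 − 13 − 3 = 0; all invariant factors of ∂_3 are 1 so no torsion. So H_2 ≅ 0.
rank ∂_3 = 3, rank ∂_4 = 0 ⇒ b_3 = 3 − 3 − 0 = 0. So H_3 ≅ 0.

b_0 = 1, b_1 = 2, b_2 = 0, b_3 = 0.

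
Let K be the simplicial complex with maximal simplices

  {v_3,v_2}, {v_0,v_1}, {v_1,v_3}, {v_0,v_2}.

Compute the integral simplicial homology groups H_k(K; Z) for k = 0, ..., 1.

H_0 = Z,  H_1 = Z.

K has 4 vertices, 4 edges.
rank ∂_0 = 0, rank ∂_1 = 3 ⇒ b_0 = 4 − 0 − 3 = 1; all invariant factors of ∂_1 are 1 so no torsion. So H_0 = Z.
rank ∂_1 = 3, rank ∂_2 = 0 ⇒ b_1 = 4 − 3 − 0 = 1. So H_1 = Z.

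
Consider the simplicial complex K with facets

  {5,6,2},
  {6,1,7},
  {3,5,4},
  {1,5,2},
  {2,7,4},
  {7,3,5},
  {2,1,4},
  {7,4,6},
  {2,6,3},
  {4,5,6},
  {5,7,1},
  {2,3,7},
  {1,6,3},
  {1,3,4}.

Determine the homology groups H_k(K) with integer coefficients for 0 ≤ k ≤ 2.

H_0 = Z,  H_1 = Z^2,  H_2 = Z.

We work with the vertex ordering 1 < 2 < 3 < 4 < 5 < 6 < 7. The simplices of K, each written with vertices in increasing order, are:

  0-simplices (7): [1], [2], [3], [4], [5], [6], [7]
  1-simplices (21): [1,2], [1,3], [1,4], [1,5], [1,6], [1,7], [2,3], [2,4], [2,5], [2,6], [2,7], [3,4], [3,5], [3,6], [3,7], [4,5], [4,6], [4,7], [5,6], [5,7], [6,7]
  2-simplices (14): [1,2,4], [1,2,5], [1,3,4], [1,3,6], [1,5,7], [1,6,7], [2,3,6], [2,3,7], [2,4,7], [2,5,6], [3,4,5], [3,5,7], [4,5,6], [4,6,7]

so the chain groups are C_0 ≅ Z^7, C_1 ≅ Z^21, C_2 ≅ Z^14.

Boundary ∂_1: C_1 → C_0 maps an edge to its endpoints' difference, ∂[p,q] = q − p. For instance
  ∂[2,7] = [7] − [2].
The 7×21 boundary matrix has rank 6 and Smith normal form diag(1,1,1,1,1,1).

Boundary ∂_2: C_2 → C_1 sends each 2-simplex [p,q,r] to [q,r] − [p,r] + [p,q]. For instance
  ∂[3,4,5] = [4,5] − [3,5] + [3,4],
  ∂[1,3,4] = [3,4] − [1,4] + [1,3].
This gives a 21×14 integer matrix of rank 13; reducing to Smith normal form yields diagonal entries (1,1,1,1,1,1,1,1,1,1,1,1,1).

Now H_k = ker ∂_k / im ∂_{k+1}, so:

  H_0: rank C_0 − rank ∂_1 = 7 − 6 = 1, and the invariant factors of ∂_1 are all 1, so H_0 = Z.
  H_1: rank ker ∂_1 − rank ∂_2 = (21 − 6) − 13 = 2, and the invariant factors of ∂_2 are all 1, so H_1 = Z^2.
  H_2: rank ker ∂_2 − rank ∂_3 = (14 − 13) − 0 = 1, and there is no ∂_3, so H_2 = Z.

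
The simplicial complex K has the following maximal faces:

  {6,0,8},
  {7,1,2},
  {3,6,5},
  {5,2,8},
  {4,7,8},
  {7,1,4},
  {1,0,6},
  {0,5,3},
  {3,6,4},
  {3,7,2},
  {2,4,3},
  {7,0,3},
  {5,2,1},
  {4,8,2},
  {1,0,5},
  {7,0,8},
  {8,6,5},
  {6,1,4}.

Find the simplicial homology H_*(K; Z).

H_0 = Z,  H_1 = Z ⊕ Z/2,  H_2 = 0.

Fix the vertex order 0 < 1 < 2 < 3 < 4 < 5 < 6 < 7 < 8 and write every simplex with vertices in increasing order. Then dim K = 2 and the simplices of K are:

  0-simplices (9): [0], [1], [2], [3], [4], [5], [6], [7], [8]
  1-simplices (27): (27 of them)
  2-simplices (18): [0,1,5], [0,1,6], [0,3,5], [0,3,7], [0,6,8], [0,7,8], [1,2,5], [1,2,7], [1,4,6], [1,4,7], [2,3,4], [2,3,7], [2,4,8], [2,5,8], [3,4,6], [3,5,6], [4,7,8], [5,6,8]

so the chain groups are C_0 ≅ Z^9, C_1 ≅ Z^27, C_2 ≅ Z^18.

∂_1: C_1 → C_0 is given by ∂[p,q] = [q] − [p]. For instance
  ∂[0,3] = [3] − [0].
The 9×27 boundary matrix has rank 8 and Smith normal form diag(1,1,1,1,1,1,1,1).

∂_2: C_2 → C_1 maps a triangle to the signed sum of its edges. For instance
  ∂[4,7,8] = [7,8] − [4,8] + [4,7],
  ∂[3,4,6] = [4,6] − [3,6] + [3,4].
As a 27×18 matrix over Z this has rank 18, with invariant factors (1,1,1,1,1,1,1,1,1,1,1,1,1,1,1,1,1,2).

Computing H_k = (kernel of ∂_k) / (image of ∂_{k+1}):

  H_0: rank C_0 − rank ∂_1 = 9 − 8 = 1, and the invariant factors of ∂_1 are all 1, so H_0 = Z.
  H_1: rank ker ∂_1 − rank ∂_2 = (27 − 8) − 18 = 1, and ∂_2 has invariant factor 2 > 1, so H_1 = Z ⊕ Z/2.
  H_2: rank ker ∂_2 − rank ∂_3 = (18 − 18) − 0 = 0, and there is no ∂_3, so H_2 = 0.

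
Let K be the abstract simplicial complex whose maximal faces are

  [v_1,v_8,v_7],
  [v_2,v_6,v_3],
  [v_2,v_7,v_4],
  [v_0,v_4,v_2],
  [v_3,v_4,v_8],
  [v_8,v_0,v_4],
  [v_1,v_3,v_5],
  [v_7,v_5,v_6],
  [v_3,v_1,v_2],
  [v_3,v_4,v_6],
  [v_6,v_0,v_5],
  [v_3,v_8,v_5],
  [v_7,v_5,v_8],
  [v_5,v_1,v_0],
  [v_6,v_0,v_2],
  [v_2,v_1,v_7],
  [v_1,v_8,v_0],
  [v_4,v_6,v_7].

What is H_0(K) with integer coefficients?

H_0 ≅ Z.

Take the total order v_0 < v_1 < v_2 < v_3 < v_4 < v_5 < v_6 < v_7 < v_8 on the vertex set. Then K (dimension 2) consists of the simplices:

  0-simplices (9): [v_0], [v_1], [v_2], [v_3], [v_4], [v_5], [v_6], [v_7], [v_8]
  1-simplices (27): (27 of them)
  2-simplices (18): (18 of them)

giving chain groups C_0 ≅ Z^9, C_1 ≅ Z^27, C_2 ≅ Z^18.

∂_1: C_1 → C_0 sends each edge [p,q] (with p < q) to q − p. For instance
  ∂[v_1,v_8] = [v_8] − [v_1].
The 9×27 boundary matrix has rank 8 and Smith normal form diag(1,1,1,1,1,1,1,1).

The boundary map ∂_2: C_2 → C_1 sends each 2-simplex [p,q,r] to [q,r] − [p,r] + [p,q]. For instance
  ∂[v_1,v_7,v_8] = [v_7,v_8] − [v_1,v_8] + [v_1,v_7],
  ∂[v_3,v_4,v_8] = [v_4,v_8] − [v_3,v_8] + [v_3,v_4].
The 27×18 boundary matrix has rank 18 and Smith normal form diag(1,1,1,1,1,1,1,1,1,1,1,1,1,1,1,1,1,2).

Reading off H_k = ker ∂_k / im ∂_{k+1}:

  H_0: rank C_0 − rank ∂_1 = 9 − 8 = 1, and the invariant factors of ∂_1 are all 1, so H_0 = Z.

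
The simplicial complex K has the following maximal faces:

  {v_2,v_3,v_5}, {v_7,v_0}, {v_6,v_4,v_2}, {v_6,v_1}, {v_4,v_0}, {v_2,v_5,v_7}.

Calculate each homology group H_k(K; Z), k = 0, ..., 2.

H_0 ≅ Z,  H_1 ≅ Z,  H_2 = 0.

Order the vertices as v_0 < v_1 < v_2 < v_3 < v_4 < v_5 < v_6 < v_7. Listing each simplex with vertices in this order, K has dimension 2 with simplices:

  0-simplices (8): [v_0], [v_1], [v_2], [v_3], [v_4], [v_5], [v_6], [v_7]
  1-simplices (11): [v_0,v_4], [v_0,v_7], [v_1,v_6], [v_2,v_3], [v_2,v_4], [v_2,v_5], [v_2,v_6], [v_2,v_7], [v_3,v_5], [v_4,v_6], [v_5,v_7]
  2-simplices (3): [v_2,v_3,v_5], [v_2,v_4,v_6], [v_2,v_5,v_7]

so the chain groups are C_0 ≅ Z^8, C_1 ≅ Z^11, C_2 ≅ Z^3.

The boundary map ∂_1: C_1 → C_0 sends each edge [p,q] (with p < q) to q − p. For instance
  ∂[v_2,v_6] = [v_6] − [v_2].
As a 8×11 matrix over Z this has rank 7, with invariant factors (1,1,1,1,1,1,1).

Boundary ∂_2: C_2 → C_1 maps a triangle to the signed sum of its edges. For instance
  ∂[v_2,v_3,v_5] = [v_3,v_5] − [v_2,v_5] + [v_2,v_3],
  ∂[v_2,v_5,v_7] = [v_5,v_7] − [v_2,v_7] + [v_2,v_5].
The resulting 11×3 matrix has rank 3, and its Smith normal form has invariant factors (1,1,1).

Reading off H_k = ker ∂_k / im ∂_{k+1}:

  H_0: rank C_0 − rank ∂_1 = 8 − 7 = 1, and the invariant factors of ∂_1 are all 1, so H_0 ≅ Z.
  H_1: rank ker ∂_1 − rank ∂_2 = (11 − 7) − 3 = 1, and the invariant factors of ∂_2 are all 1, so H_1 ≅ Z.
  H_2: rank ker ∂_2 − rank ∂_3 = (3 − 3) − 0 = 0, and there is no ∂_3, so H_2 ≅ 0.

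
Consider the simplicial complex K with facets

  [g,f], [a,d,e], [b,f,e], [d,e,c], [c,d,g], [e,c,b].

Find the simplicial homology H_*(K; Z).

H_0 = Z,  H_1 = Z,  H_2 = 0.

We work with the vertex ordering a < b < c < d < e < f < g. The simplices of K, each written with vertices in increasing order, are:

  0-simplices (7): a, b, c, d, e, f, g
  1-simplices (12): ad, ae, bc, be, bf, cd, ce, cg, de, dg, ef, fg
  2-simplices (5): ade, bce, bef, cde, cdg

giving chain groups C_0 ≅ Z^7, C_1 ≅ Z^12, C_2 ≅ Z^5.

Boundary ∂_1: C_1 → C_0 sends each edge [p,q] (with p < q) to q − p.
This gives a 7×12 integer matrix of rank 6; reducing to Smith normal form yields diagonal entries (1,1,1,1,1,1).

Boundary ∂_2: C_2 → C_1 acts by ∂[p,q,r] = [q,r] − [p,r] + [p,q]. For instance
  ∂ade = de − ae + ad,
  ∂bef = ef − bf + be.
The 12×5 boundary matrix has rank 5 and Smith normal form diag(1,1,1,1,1).

From H_k ≅ ker(∂_k) / im(∂_{k+1}) we obtain:

  H_0: rank C_0 − rank ∂_1 = 7 − 6 = 1, and the invariant factors of ∂_1 are all 1, so H_0 = Z.
  H_1: rank ker ∂_1 − rank ∂_2 = (12 − 6) − 5 = 1, and the invariant factors of ∂_2 are all 1, so H_1 = Z.
  H_2: rank ker ∂_2 − rank ∂_3 = (5 − 5) − 0 = 0, and there is no ∂_3, so H_2 = 0.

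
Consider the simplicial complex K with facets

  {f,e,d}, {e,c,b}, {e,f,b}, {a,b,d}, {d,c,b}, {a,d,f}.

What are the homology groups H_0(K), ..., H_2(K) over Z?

H_0 ≅ Z,  H_1 ≅ Z,  H_2 = 0.

We work with the vertex ordering a < b < c < d < e < f. The simplices of K, each written with vertices in increasing order, are:

  0-simplices (6): a, b, c, d, e, f
  1-simplices (12): ab, ad, af, bc, bd, be, bf, cd, ce, de, df, ef
  2-simplices (6): abd, adf, bcd, bce, bef, def

giving chain groups C_0 ≅ Z^6, C_1 ≅ Z^12, C_2 ≅ Z^6.

Boundary ∂_1: C_1 → C_0 maps an edge to its endpoints' difference, ∂[p,q] = q − p.
The 6×12 boundary matrix has rank 5 and Smith normal form diag(1,1,1,1,1).

∂_2: C_2 → C_1 sends each 2-simplex [p,q,r] to [q,r] − [p,r] + [p,q]. For instance
  ∂def = ef − df + de,
  ∂bef = ef − bf + be.
This gives a 12×6 integer matrix of rank 6; reducing to Smith normal form yields diagonal entries (1,1,1,1,1,1).

Now H_k = ker ∂_k / im ∂_{k+1}, so:

  H_0: rank C_0 − rank ∂_1 = 6 − 5 = 1, and the invariant factors of ∂_1 are all 1, so H_0 ≅ Z.
  H_1: rank ker ∂_1 − rank ∂_2 = (12 − 5) − 6 = 1, and the invariant factors of ∂_2 are all 1, so H_1 ≅ Z.
  H_2: rank ker ∂_2 − rank ∂_3 = (6 − 6) − 0 = 0, and there is no ∂_3, so H_2 ≅ 0.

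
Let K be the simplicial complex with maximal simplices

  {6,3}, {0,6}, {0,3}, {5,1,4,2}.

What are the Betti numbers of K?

We work with the vertex ordering 0 < 1 < 2 < 3 < 4 < 5 < 6. The simplices of K, each written with vertices in increasing order, are:

  0-simplices (7): [0], [1], [2], [3], [4], [5], [6]
  1-simplices (9): [0,3], [0,6], [1,2], [1,4], [1,5], [2,4], [2,5], [3,6], [4,5]
  2-simplices (4): [1,2,4], [1,2,5], [1,4,5], [2,4,5]
  3-simplices (1): [1,2,4,5]

Hence C_0 ≅ Z^7, C_1 ≅ Z^9, C_2 ≅ Z^4, C_3 ≅ Z^1.

The boundary map ∂_1: C_1 → C_0 maps an edge to its endpoints' difference, ∂[p,q] = q − p. For instance
  ∂[0,3] = [3] − [0].
The resulting 7×9 matrix has rank 5, and its Smith normal form has invariant factors (1,1,1,1,1).

∂_2: C_2 → C_1 acts by ∂[p,q,r] = [q,r] − [p,r] + [p,q]. For instance
  ∂[1,4,5] = [4,5] − [1,5] + [1,4],
  ∂[2,4,5] = [4,5] − [2,5] + [2,4].
This gives a 9×4 integer matrix of rank 3; reducing to Smith normal form yields diagonal entries (1,1,1).

Boundary ∂_3: C_3 → C_2 sends each 3-simplex σ to the alternating sum Σ_i (−1)^i (σ with its i-th vertex removed). For instance
  ∂[1,2,4,5] = [2,4,5] − [1,4,5] + [1,2,5] − [1,2,4].
As a 4×1 matrix over Z this has rank 1, with invariant factors (1).

Now H_k = ker ∂_k / im ∂_{k+1}, so:

  H_0: rank C_0 − rank ∂_1 = 7 − 5 = 2, and the invariant factors of ∂_1 are all 1, so H_0 ≅ Z^2.
  H_1: rank ker ∂_1 − rank ∂_2 = (9 − 5) − 3 = 1, and the invariant factors of ∂_2 are all 1, so H_1 ≅ Z.
  H_2: rank ker ∂_2 − rank ∂_3 = (4 − 3) − 1 = 0, and the invariant factors of ∂_3 are all 1, so H_2 ≅ 0.
  H_3: rank ker ∂_3 − rank ∂_4 = (1 − 1) − 0 = 0, and there is no ∂_4, so H_3 ≅ 0.

As a check, the Euler characteristic is 7 − 9 + 4 − 1 = 1, which agrees with 2 − 1 + 0 − 0 = 1.

Hence the Betti numbers are b_0 = 2, b_1 = 1, b_2 = 0, b_3 = 0.

b_0 = 2, b_1 = 1, b_2 = 0, b_3 = 0.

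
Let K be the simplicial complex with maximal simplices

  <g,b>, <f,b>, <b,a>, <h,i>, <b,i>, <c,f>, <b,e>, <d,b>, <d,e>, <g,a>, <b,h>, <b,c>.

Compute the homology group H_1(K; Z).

Order the vertices as a < b < c < d < e < f < g < h < i. Listing each simplex with vertices in this order, K has dimension 1 with simplices:

  0-simplices (9): a, b, c, d, e, f, g, h, i
  1-simplices (12): ab, ag, bc, bd, be, bf, bg, bh, bi, cf, de, hi

Hence C_0 ≅ Z^9, C_1 ≅ Z^12.

∂_1: C_1 → C_0 sends each edge [p,q] (with p < q) to q − p. For instance
  ∂ag = g − a.
The resulting 9×12 matrix has rank 8, and its Smith normal form has invariant factors (1,1,1,1,1,1,1,1).

Computing H_k = (kernel of ∂_k) / (image of ∂_{k+1}):

  H_1: rank ker ∂_1 − rank ∂_2 = (12 − 8) − 0 = 4, and there is no ∂_2, so H_1 = Z^4.

H_1 ≅ Z^4.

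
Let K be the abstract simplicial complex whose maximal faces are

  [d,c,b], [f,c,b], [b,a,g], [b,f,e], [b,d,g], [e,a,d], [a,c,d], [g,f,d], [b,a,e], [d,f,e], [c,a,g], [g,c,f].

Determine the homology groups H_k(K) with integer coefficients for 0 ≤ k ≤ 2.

K has 7 vertices, 18 edges, 12 triangles.
rank ∂_0 = 0, rank ∂_1 = 6 ⇒ b_0 = 7 − 0 − 6 = 1; all invariant factors of ∂_1 are 1 so no torsion. So H_0 = Z.
rank ∂_1 = 6, rank ∂_2 = 12 ⇒ b_1 = 18 − 6 − 12 = 0; ∂_2 has invariant factor(s) [2] giving torsion. So H_1 = Z_2.
rank ∂_2 = 12, rank ∂_3 = 0 ⇒ b_2 = 12 − 12 − 0 = 0. So H_2 = 0.

H_0 ≅ Z,  H_1 ≅ Z_2,  H_2 = 0.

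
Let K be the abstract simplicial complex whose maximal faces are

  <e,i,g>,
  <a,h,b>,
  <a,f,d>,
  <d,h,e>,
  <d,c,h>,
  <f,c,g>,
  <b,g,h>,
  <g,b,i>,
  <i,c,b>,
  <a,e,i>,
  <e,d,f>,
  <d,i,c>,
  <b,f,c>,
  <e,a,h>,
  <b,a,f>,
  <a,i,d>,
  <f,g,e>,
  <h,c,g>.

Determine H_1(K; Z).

H_1 ≅ Z × Z/2.

K has 9 vertices, 27 edges, 18 triangles.
rank ∂_1 = 8, rank ∂_2 = 18 ⇒ b_1 = 27 − 8 − 18 = 1; ∂_2 has invariant factor(s) [2] giving torsion. So H_1 = Z × Z/2.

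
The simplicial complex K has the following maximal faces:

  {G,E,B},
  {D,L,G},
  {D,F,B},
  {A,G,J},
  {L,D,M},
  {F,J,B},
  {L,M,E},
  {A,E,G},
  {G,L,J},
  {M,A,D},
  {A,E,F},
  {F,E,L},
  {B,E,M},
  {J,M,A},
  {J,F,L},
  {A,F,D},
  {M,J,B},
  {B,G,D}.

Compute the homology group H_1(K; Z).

We work with the vertex ordering A < B < D < E < F < G < J < L < M. The simplices of K, each written with vertices in increasing order, are:

  0-simplices (9): A, B, D, E, F, G, J, L, M
  1-simplices (27): AD, AE, AF, AG, AJ, AM, BD, BE, BF, BG, BJ, BM, DF, DG, DL, DM, EF, EG, EL, EM, FJ, FL, GJ, GL, JL, JM, LM
  2-simplices (18): ADF, ADM, AEF, AEG, AGJ, AJM, BDF, BDG, BEG, BEM, BFJ, BJM, DGL, DLM, EFL, ELM, FJL, GJL

Hence C_0 ≅ Z^9, C_1 ≅ Z^27, C_2 ≅ Z^18.

Boundary ∂_1: C_1 → C_0 is given by ∂[p,q] = [q] − [p]. For instance
  ∂JM = M − J.
As a 9×27 matrix over Z this has rank 8, with invariant factors (1,1,1,1,1,1,1,1).

The boundary map ∂_2: C_2 → C_1 sends each 2-simplex [p,q,r] to [q,r] − [p,r] + [p,q]. For instance
  ∂BFJ = FJ − BJ + BF,
  ∂BEM = EM − BM + BE.
This gives a 27×18 integer matrix of rank 17; reducing to Smith normal form yields diagonal entries (1,1,1,1,1,1,1,1,1,1,1,1,1,1,1,1,1).

Reading off H_k = ker ∂_k / im ∂_{k+1}:

  H_1: rank ker ∂_1 − rank ∂_2 = (27 − 8) − 17 = 2, and the invariant factors of ∂_2 are all 1, so H_1 ≅ Z^2.

(K is a triangulation of the torus T^2.)

H_1 = Z^2.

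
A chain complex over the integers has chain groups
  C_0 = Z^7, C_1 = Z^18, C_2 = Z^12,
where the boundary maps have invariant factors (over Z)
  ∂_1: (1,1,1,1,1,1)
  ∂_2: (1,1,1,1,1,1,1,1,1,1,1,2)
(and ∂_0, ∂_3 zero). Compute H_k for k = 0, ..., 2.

H_0: b_0 = 7 − 0 − 6 = 1; torsion from ∂_1 factors > 1: none. So H_0 ≅ Z.
H_1: b_1 = 18 − 6 − 12 = 0; torsion from ∂_2 factors > 1: [2]. So H_1 ≅ Z/2Z.
H_2: b_2 = 12 − 12 − 0 = 0; torsion from ∂_3 factors > 1: none. So H_2 ≅ 0.

H_0 ≅ Z,  H_1 ≅ Z/2Z,  H_2 = 0.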